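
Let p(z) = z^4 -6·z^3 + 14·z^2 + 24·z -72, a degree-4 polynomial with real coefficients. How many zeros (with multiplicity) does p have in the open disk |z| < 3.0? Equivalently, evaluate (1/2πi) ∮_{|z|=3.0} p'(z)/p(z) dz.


The zeros of p are: -2, (3 + 3i), (3 - 3i), 2.
Their magnitudes are: 2, 4.243, 4.243, 2.
Zeros with |z| < R = 3.0: -2, 2.
Count = 2.
By the argument principle, (1/2πi) ∮_{|z|=R} p'(z)/p(z) dz equals exactly this count.

Number of zeros inside |z| < 3.0: 2.


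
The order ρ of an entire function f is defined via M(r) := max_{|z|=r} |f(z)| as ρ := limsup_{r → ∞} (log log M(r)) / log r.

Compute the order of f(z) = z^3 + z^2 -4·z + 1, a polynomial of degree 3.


|f(z)| ≤ Σ|c_k|·r^k = O(r^3) as r → ∞. Polynomial growth is O(e^{r^ε}) for every ε > 0 (since r^3/e^{r^ε} → 0), so ρ ≤ ε for all ε > 0, i.e. ρ = 0. Every nonconstant polynomial has order 0.
Therefore ρ = 0.

Order ρ = 0.


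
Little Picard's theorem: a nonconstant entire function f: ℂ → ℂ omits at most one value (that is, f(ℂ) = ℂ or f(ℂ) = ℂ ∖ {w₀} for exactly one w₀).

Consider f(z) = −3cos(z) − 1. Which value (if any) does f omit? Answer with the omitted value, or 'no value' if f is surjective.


Little Picard bounds the complement of f(ℂ) to at most one point.
cos is entire and surjective onto ℂ: for every w ∈ ℂ, cos(ζ) = w has a solution ζ ∈ ℂ (e.g., via the complex inverse arccos). With ζ = z this gives z = ζ/(1). Then -3·cos(z) takes every value in -3·ℂ = ℂ, and adding -1 is a bijection of ℂ. So f is surjective and omits no value. (Note: only on the real line is cos bounded by [−1, 1].)

Omitted value: no value.


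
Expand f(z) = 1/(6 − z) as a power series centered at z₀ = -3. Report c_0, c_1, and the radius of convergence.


Let w = z − z₀, so z = z₀ + w.
Then 6 − z = 6 − (z₀ + w) = (6 − z₀) − w = 9 − w.
f(z) = 1/(9 − w) = (1/(9)) · 1/(1 − w/(9)) = Σ_{n≥0} w^n / (9)^(n+1).
So c_n = 1/(9)^(n+1):
  c_0 = 1/(9)^1 = 1/9.
  c_1 = 1/(9)^2 = 1/81.
The series is valid for |w/d| < 1, i.e. |z − z₀| < |d|.
Radius of convergence: R = |6 − z₀| = |9| = 9 (distance from z₀ to the singularity z = 6).

c_0 = 1/9, c_1 = 1/81; R = 9.


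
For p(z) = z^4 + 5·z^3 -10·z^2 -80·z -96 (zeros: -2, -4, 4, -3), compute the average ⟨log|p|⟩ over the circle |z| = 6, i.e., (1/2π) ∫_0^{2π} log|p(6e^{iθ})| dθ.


Zeros: -4, -3, -2, 4; r = 6.
Inside |z| < r: -4, -3, -2, 4. Outside (|z| ≥ r): ∅.
p(0) = -96, so log|p(0)| = log(96) = 4.5643.
Apply Jensen: I(r) = log|p(0)| + Σ_k log(r/|z_k|), summed over zeros inside |z| < r.
  log(r/|z_k|) for z_k = -2: log(6/2) = 1.0986
  log(r/|z_k|) for z_k = -4: log(6/4) = 0.4055
  log(r/|z_k|) for z_k = 4: log(6/4) = 0.4055
  log(r/|z_k|) for z_k = -3: log(6/3) = 0.6931
Sum over inside zeros: 2.6027.
I(r) = log|p(0)| + (inside sum) = 4.5643 + 2.6027 = 7.1670.
Closed form (all zeros inside, monic): I(r) = n·log(r) = 4·log(6) = 7.1670. ✓

I(r) ≈ 7.1670.


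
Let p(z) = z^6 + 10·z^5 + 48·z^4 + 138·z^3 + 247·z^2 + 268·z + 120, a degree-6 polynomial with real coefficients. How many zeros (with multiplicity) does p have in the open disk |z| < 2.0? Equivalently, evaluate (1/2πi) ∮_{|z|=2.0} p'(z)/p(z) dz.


The zeros of p are: (-1 + 2i), (-1 - 2i), -1, (-2 + 2i), (-2 - 2i), -3.
Their magnitudes are: 2.236, 2.236, 1, 2.828, 2.828, 3.
Zeros with |z| < R = 2.0: -1.
Count = 1.
By the argument principle, (1/2πi) ∮_{|z|=R} p'(z)/p(z) dz equals exactly this count.

Number of zeros inside |z| < 2.0: 1.


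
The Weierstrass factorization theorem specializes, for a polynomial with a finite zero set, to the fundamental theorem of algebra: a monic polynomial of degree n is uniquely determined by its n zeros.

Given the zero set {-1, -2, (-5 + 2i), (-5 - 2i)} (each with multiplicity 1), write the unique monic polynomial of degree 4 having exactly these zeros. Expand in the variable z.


The polynomial is p(z) = ∏_{α ∈ S} (z − α), where S = {-1, -2, (-5 + 2i), (-5 - 2i)}.
Expanding the product yields: p(z) = z^4 + 13·z^3 + 61·z^2 + 107·z + 58.
Note conjugate pairs combine to real quadratics: (z − (-5+2i))(z − (-5−2i)) = z² + 10z + 29.
The resulting polynomial has degree 4 and real coefficients as required.

p(z) = z^4 + 13·z^3 + 61·z^2 + 107·z + 58.


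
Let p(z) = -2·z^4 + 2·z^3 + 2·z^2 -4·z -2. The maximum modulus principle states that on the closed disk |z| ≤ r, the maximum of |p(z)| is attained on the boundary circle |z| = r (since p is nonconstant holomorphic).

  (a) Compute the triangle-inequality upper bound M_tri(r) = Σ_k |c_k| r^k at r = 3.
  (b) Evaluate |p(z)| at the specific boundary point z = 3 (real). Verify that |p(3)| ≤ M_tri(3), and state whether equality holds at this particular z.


Coefficients: c_0 = -2, c_1 = -4, c_2 = 2, c_3 = 2, c_4 = -2. Radius r = 3.
Part (a). Triangle bound: M_tri(r) = Σ_k |c_k| r^k
  = |-2|·3^0 + |-4|·3^1 + |2|·3^2 + |2|·3^3 + |-2|·3^4
  = 2 + 12 + 18 + 54 + 162 = 248.
This bounds M(r) := max_{|z|=r} |p(z)| from above; equality holds iff all terms c_k z^k can be made to align in phase at a single z on |z|=r.
Part (b). At z = 3 (real, on the circle |z| = r):
  p(3) = (-2)·3^0 + (-4)·3^1 + (2)·3^2 + (2)·3^3 + (-2)·3^4 = -104.
  |p(3)| = 104.
Check: |p(3)| = 104 ≤ 248 = M_tri(3). ✓ Equality does not hold at z = 3 (the coefficients have mixed signs, so the terms do not all align in phase there).

M_tri(3) = 248; |p(3)| = 104; equality at z=3: no.


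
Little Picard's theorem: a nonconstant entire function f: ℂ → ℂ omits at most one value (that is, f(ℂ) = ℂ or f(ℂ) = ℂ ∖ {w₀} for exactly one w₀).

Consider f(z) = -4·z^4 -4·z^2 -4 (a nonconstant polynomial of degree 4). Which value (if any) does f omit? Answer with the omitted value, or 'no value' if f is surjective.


Little Picard bounds the complement of f(ℂ) to at most one point.
For every w ∈ ℂ, the equation p(z) − w = 0 is a nonconstant polynomial in z and hence has at least one root by the fundamental theorem of algebra. So p is surjective onto ℂ, omitting no value.

Omitted value: no value.


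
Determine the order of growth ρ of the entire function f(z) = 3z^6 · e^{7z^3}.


M(r) = max_{|z|=r} |3|·|z|^6·|e^{7z^3}| = 3·r^6 · e^{7r^3} (the factors attain their maxima compatibly on |z|=r). Then log M(r) = log 3 + 6·log r + 7r^3, dominated by the last term, so log log M(r) ~ 3·log r. The polynomial factor 3z^6 contributes only a log r term and does not affect the order. ρ = 3.
Therefore ρ = 3.

Order ρ = 3.


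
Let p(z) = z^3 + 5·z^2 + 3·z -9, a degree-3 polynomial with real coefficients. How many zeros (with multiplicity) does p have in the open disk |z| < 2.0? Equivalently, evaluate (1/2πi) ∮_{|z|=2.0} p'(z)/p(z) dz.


The zeros of p are: -3, 1, -3.
Their magnitudes are: 3, 1, 3.
Zeros with |z| < R = 2.0: 1.
Count = 1.
By the argument principle, (1/2πi) ∮_{|z|=R} p'(z)/p(z) dz equals exactly this count.

Number of zeros inside |z| < 2.0: 1.


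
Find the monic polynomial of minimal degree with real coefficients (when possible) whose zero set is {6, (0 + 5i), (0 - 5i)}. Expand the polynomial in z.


The polynomial is p(z) = ∏_{α ∈ S} (z − α), where S = {6, (0 + 5i), (0 - 5i)}.
Expanding the product yields: p(z) = z^3 -6·z^2 + 25·z -150.
Note conjugate pairs combine to real quadratics: (z − (0+5i))(z − (0−5i)) = z² + 25.
The resulting polynomial has degree 3 and real coefficients as required.

p(z) = z^3 -6·z^2 + 25·z -150.


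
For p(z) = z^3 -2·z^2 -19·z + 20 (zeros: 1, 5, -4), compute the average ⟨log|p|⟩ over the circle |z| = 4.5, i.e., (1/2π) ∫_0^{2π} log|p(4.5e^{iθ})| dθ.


Zeros: -4, 1, 5; r = 4.5.
Inside |z| < r: -4, 1. Outside (|z| ≥ r): 5.
p(0) = 20, so log|p(0)| = log(20) = 2.9957.
Apply Jensen: I(r) = log|p(0)| + Σ_k log(r/|z_k|), summed over zeros inside |z| < r.
  log(r/|z_k|) for z_k = 1: log(4.5/1) = 1.5041
  log(r/|z_k|) for z_k = -4: log(4.5/4) = 0.1178
  Outside zeros (5) contribute nothing to the Jensen sum.
Sum over inside zeros: 1.6219.
I(r) = log|p(0)| + (inside sum) = 2.9957 + 1.6219 = 4.6176.
Note: since some zeros are outside |z| ≤ r, the simplified n·log(r) form does NOT apply — only the inside zeros contribute.

I(r) ≈ 4.6176.


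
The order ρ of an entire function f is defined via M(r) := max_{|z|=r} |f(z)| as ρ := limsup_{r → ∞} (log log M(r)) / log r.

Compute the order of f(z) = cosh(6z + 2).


cosh(w) is a linear combination of e^{iw} and e^{−iw} (or e^w, e^{−w} in the hyperbolic case), so |cosh(w)| ≤ e^{|w|}. With w = 6z + 2, |w| ≤ 6|z| + 2 = 6r + 2 on |z| = r, giving M(r) ≤ e^{6r + 2}, so ρ ≤ 1. On a suitable ray (z = it for sin/cos; z = t for sinh/cosh, t real → ∞), |cosh(6z + 2)| grows like e^{6|t|}/2, so ρ ≥ 1. Hence ρ = 1.
Therefore ρ = 1.

Order ρ = 1.


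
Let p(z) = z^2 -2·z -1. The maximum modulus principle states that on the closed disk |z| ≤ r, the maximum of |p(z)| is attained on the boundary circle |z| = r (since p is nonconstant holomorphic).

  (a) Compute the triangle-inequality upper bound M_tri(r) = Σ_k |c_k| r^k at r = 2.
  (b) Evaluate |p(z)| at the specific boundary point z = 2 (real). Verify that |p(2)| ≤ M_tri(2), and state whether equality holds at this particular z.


Coefficients: c_0 = -1, c_1 = -2, c_2 = 1. Radius r = 2.
Part (a). Triangle bound: M_tri(r) = Σ_k |c_k| r^k
  = |-1|·2^0 + |-2|·2^1 + |1|·2^2
  = 1 + 4 + 4 = 9.
This bounds M(r) := max_{|z|=r} |p(z)| from above; equality holds iff all terms c_k z^k can be made to align in phase at a single z on |z|=r.
Part (b). At z = 2 (real, on the circle |z| = r):
  p(2) = (-1)·2^0 + (-2)·2^1 + (1)·2^2 = -1.
  |p(2)| = 1.
Check: |p(2)| = 1 ≤ 9 = M_tri(2). ✓ Equality does not hold at z = 2 (the coefficients have mixed signs, so the terms do not all align in phase there).

M_tri(2) = 9; |p(2)| = 1; equality at z=2: no.


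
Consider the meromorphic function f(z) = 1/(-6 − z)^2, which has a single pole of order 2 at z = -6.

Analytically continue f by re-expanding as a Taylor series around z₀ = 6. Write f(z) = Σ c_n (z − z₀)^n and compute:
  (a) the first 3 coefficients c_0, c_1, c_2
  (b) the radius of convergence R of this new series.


Let w = z − z₀, so z = z₀ + w.
Then -6 − z = -6 − (z₀ + w) = (-6 − z₀) − w = -12 − w.
f(z) = 1/(-12 − w)^2 = (1/(-12)^2) · (1 − w/(-12))^{−2}.
By the binomial series (1−u)^{−2} = Σ_{n≥0} C(n+1, 1) u^n for |u|<1, with u = w/(-12):
  c_n = C(n+1, 1) / (-12)^(n+2).
  c_0 = 1/(-12)^2 = 1/144.
  c_1 = 2/(-12)^3 = -1/864.
  c_2 = 3/(-12)^4 = 1/6912.
The series is valid for |w/d| < 1, i.e. |z − z₀| < |d|.
Radius of convergence: R = |-6 − z₀| = |-12| = 12 (distance from z₀ to the singularity z = -6).

c_0 = 1/144, c_1 = -1/864, c_2 = 1/6912; R = 12.


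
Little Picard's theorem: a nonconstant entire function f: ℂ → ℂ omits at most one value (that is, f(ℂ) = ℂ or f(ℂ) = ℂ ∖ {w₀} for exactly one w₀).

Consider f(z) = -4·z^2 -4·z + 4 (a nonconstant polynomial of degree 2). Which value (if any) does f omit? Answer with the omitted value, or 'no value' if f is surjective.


Little Picard bounds the complement of f(ℂ) to at most one point.
For every w ∈ ℂ, the equation p(z) − w = 0 is a nonconstant polynomial in z and hence has at least one root by the fundamental theorem of algebra. So p is surjective onto ℂ, omitting no value.

Omitted value: no value.


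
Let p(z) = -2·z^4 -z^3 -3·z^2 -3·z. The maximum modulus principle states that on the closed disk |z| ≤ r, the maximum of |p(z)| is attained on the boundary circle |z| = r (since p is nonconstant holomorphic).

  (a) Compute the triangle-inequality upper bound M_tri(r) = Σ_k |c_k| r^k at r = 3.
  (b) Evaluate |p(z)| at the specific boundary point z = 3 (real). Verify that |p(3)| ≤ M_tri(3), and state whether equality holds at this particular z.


Coefficients: c_0 = 0, c_1 = -3, c_2 = -3, c_3 = -1, c_4 = -2. Radius r = 3.
Part (a). Triangle bound: M_tri(r) = Σ_k |c_k| r^k
  = |0|·3^0 + |-3|·3^1 + |-3|·3^2 + |-1|·3^3 + |-2|·3^4
  = 0 + 9 + 27 + 27 + 162 = 225.
This bounds M(r) := max_{|z|=r} |p(z)| from above; equality holds iff all terms c_k z^k can be made to align in phase at a single z on |z|=r.
Part (b). At z = 3 (real, on the circle |z| = r):
  p(3) = (0)·3^0 + (-3)·3^1 + (-3)·3^2 + (-1)·3^3 + (-2)·3^4 = -225.
  |p(3)| = 225.
Since all nonzero coefficients share the same sign, |p(3)| = 225 = M_tri(3); the triangle bound is attained at z = 3, so in fact M(r) = 225.

M_tri(3) = 225; |p(3)| = 225; equality at z=3: yes.


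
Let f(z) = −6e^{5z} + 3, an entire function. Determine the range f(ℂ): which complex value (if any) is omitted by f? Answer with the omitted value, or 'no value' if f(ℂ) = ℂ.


Little Picard bounds the complement of f(ℂ) to at most one point.
e^{5z} is never zero on ℂ, so -6·e^{5z} takes every value in ℂ ∖ {0}. Adding 3 shifts the range to ℂ ∖ {3}. Thus f omits exactly the value 3.

Omitted value: 3.


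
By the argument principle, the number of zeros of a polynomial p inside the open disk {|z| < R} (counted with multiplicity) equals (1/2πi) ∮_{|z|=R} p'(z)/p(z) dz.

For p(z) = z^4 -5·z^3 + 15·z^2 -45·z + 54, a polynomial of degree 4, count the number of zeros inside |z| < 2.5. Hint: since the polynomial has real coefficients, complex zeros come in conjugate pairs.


The zeros of p are: 2, (0 + 3i), (0 - 3i), 3.
Their magnitudes are: 2, 3, 3, 3.
Zeros with |z| < R = 2.5: 2.
Count = 1.
By the argument principle, (1/2πi) ∮_{|z|=R} p'(z)/p(z) dz equals exactly this count.

Number of zeros inside |z| < 2.5: 1.


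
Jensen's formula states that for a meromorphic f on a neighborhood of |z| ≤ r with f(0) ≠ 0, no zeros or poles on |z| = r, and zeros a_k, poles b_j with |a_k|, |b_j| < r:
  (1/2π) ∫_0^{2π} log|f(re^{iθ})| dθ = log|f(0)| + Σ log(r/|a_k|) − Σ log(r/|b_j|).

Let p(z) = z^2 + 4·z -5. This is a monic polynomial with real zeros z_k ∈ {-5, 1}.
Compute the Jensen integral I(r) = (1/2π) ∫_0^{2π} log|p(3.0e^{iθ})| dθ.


Zeros: -5, 1; r = 3.0.
Inside |z| < r: 1. Outside (|z| ≥ r): -5.
p(0) = -5, so log|p(0)| = log(5) = 1.6094.
Apply Jensen: I(r) = log|p(0)| + Σ_k log(r/|z_k|), summed over zeros inside |z| < r.
  log(r/|z_k|) for z_k = 1: log(3.0/1) = 1.0986
  Outside zeros (-5) contribute nothing to the Jensen sum.
Sum over inside zeros: 1.0986.
I(r) = log|p(0)| + (inside sum) = 1.6094 + 1.0986 = 2.7081.
Note: since some zeros are outside |z| ≤ r, the simplified n·log(r) form does NOT apply — only the inside zeros contribute.

I(r) ≈ 2.7081.


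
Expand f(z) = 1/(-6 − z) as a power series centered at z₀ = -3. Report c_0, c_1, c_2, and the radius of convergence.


Let w = z − z₀, so z = z₀ + w.
Then -6 − z = -6 − (z₀ + w) = (-6 − z₀) − w = -3 − w.
f(z) = 1/(-3 − w) = (1/(-3)) · 1/(1 − w/(-3)) = Σ_{n≥0} w^n / (-3)^(n+1).
So c_n = 1/(-3)^(n+1):
  c_0 = 1/(-3)^1 = -1/3.
  c_1 = 1/(-3)^2 = 1/9.
  c_2 = 1/(-3)^3 = -1/27.
The series is valid for |w/d| < 1, i.e. |z − z₀| < |d|.
Radius of convergence: R = |-6 − z₀| = |-3| = 3 (distance from z₀ to the singularity z = -6).

c_0 = -1/3, c_1 = 1/9, c_2 = -1/27; R = 3.


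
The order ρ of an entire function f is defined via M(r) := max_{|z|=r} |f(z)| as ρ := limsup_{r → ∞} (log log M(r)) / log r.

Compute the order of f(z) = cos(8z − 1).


cos(w) is a linear combination of e^{iw} and e^{−iw} (or e^w, e^{−w} in the hyperbolic case), so |cos(w)| ≤ e^{|w|}. With w = 8z − 1, |w| ≤ 8|z| + 1 = 8r + 1 on |z| = r, giving M(r) ≤ e^{8r + 1}, so ρ ≤ 1. On a suitable ray (z = it for sin/cos; z = t for sinh/cosh, t real → ∞), |cos(8z − 1)| grows like e^{8|t|}/2, so ρ ≥ 1. Hence ρ = 1.
Therefore ρ = 1.

Order ρ = 1.


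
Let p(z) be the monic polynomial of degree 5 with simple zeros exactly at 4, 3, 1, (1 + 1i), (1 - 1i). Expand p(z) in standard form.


The polynomial is p(z) = ∏_{α ∈ S} (z − α), where S = {4, 3, 1, (1 + 1i), (1 - 1i)}.
Expanding the product yields: p(z) = z^5 -10·z^4 + 37·z^3 -66·z^2 + 62·z -24.
Note conjugate pairs combine to real quadratics: (z − (1+1i))(z − (1−1i)) = z² − 2z + 2.
The resulting polynomial has degree 5 and real coefficients as required.

p(z) = z^5 -10·z^4 + 37·z^3 -66·z^2 + 62·z -24.


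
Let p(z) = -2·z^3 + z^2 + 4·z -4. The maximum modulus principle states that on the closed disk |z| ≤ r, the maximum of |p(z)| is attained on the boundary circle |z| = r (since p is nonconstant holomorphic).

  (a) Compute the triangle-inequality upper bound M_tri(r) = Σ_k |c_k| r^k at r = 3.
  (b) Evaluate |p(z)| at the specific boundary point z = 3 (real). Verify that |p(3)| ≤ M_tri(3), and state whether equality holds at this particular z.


Coefficients: c_0 = -4, c_1 = 4, c_2 = 1, c_3 = -2. Radius r = 3.
Part (a). Triangle bound: M_tri(r) = Σ_k |c_k| r^k
  = |-4|·3^0 + |4|·3^1 + |1|·3^2 + |-2|·3^3
  = 4 + 12 + 9 + 54 = 79.
This bounds M(r) := max_{|z|=r} |p(z)| from above; equality holds iff all terms c_k z^k can be made to align in phase at a single z on |z|=r.
Part (b). At z = 3 (real, on the circle |z| = r):
  p(3) = (-4)·3^0 + (4)·3^1 + (1)·3^2 + (-2)·3^3 = -37.
  |p(3)| = 37.
Check: |p(3)| = 37 ≤ 79 = M_tri(3). ✓ Equality does not hold at z = 3 (the coefficients have mixed signs, so the terms do not all align in phase there).

M_tri(3) = 79; |p(3)| = 37; equality at z=3: no.


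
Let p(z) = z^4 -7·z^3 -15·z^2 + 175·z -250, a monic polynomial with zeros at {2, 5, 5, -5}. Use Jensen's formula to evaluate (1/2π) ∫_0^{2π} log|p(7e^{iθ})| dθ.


Zeros: -5, 2, 5, 5; r = 7.
Inside |z| < r: -5, 2, 5, 5. Outside (|z| ≥ r): ∅.
p(0) = -250, so log|p(0)| = log(250) = 5.5215.
Apply Jensen: I(r) = log|p(0)| + Σ_k log(r/|z_k|), summed over zeros inside |z| < r.
  log(r/|z_k|) for z_k = 2: log(7/2) = 1.2528
  log(r/|z_k|) for z_k = 5: log(7/5) = 0.3365
  log(r/|z_k|) for z_k = 5: log(7/5) = 0.3365
  log(r/|z_k|) for z_k = -5: log(7/5) = 0.3365
Sum over inside zeros: 2.2622.
I(r) = log|p(0)| + (inside sum) = 5.5215 + 2.2622 = 7.7836.
Closed form (all zeros inside, monic): I(r) = n·log(r) = 4·log(7) = 7.7836. ✓

I(r) ≈ 7.7836.


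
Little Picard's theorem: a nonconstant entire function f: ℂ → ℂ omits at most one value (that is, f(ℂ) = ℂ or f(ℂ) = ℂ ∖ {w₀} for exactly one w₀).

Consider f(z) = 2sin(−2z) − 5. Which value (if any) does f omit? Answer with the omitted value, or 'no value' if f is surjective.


Little Picard bounds the complement of f(ℂ) to at most one point.
sin is entire and surjective onto ℂ: for every w ∈ ℂ, sin(ζ) = w has a solution ζ ∈ ℂ (e.g., via the complex inverse arcsin). With ζ = −2z this gives z = ζ/(-2). Then 2·sin(−2z) takes every value in 2·ℂ = ℂ, and adding -5 is a bijection of ℂ. So f is surjective and omits no value. (Note: only on the real line is sin bounded by [−1, 1].)

Omitted value: no value.


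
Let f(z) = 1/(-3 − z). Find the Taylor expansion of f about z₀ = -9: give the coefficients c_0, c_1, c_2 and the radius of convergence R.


Let w = z − z₀, so z = z₀ + w.
Then -3 − z = -3 − (z₀ + w) = (-3 − z₀) − w = 6 − w.
f(z) = 1/(6 − w) = (1/(6)) · 1/(1 − w/(6)) = Σ_{n≥0} w^n / (6)^(n+1).
So c_n = 1/(6)^(n+1):
  c_0 = 1/(6)^1 = 1/6.
  c_1 = 1/(6)^2 = 1/36.
  c_2 = 1/(6)^3 = 1/216.
The series is valid for |w/d| < 1, i.e. |z − z₀| < |d|.
Radius of convergence: R = |-3 − z₀| = |6| = 6 (distance from z₀ to the singularity z = -3).

c_0 = 1/6, c_1 = 1/36, c_2 = 1/216; R = 6.


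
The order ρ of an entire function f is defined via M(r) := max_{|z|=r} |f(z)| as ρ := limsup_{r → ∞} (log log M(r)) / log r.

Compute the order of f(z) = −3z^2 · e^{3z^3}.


M(r) = max_{|z|=r} |-3|·|z|^2·|e^{3z^3}| = 3·r^2 · e^{3r^3} (the factors attain their maxima compatibly on |z|=r). Then log M(r) = log 3 + 2·log r + 3r^3, dominated by the last term, so log log M(r) ~ 3·log r. The polynomial factor -3z^2 contributes only a log r term and does not affect the order. ρ = 3.
Therefore ρ = 3.

Order ρ = 3.


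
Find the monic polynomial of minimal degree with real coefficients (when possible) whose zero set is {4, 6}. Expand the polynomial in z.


The polynomial is p(z) = ∏_{α ∈ S} (z − α), where S = {4, 6}.
Expanding the product yields: p(z) = z^2 -10·z + 24.
The resulting polynomial has degree 2 and real coefficients as required.

p(z) = z^2 -10·z + 24.


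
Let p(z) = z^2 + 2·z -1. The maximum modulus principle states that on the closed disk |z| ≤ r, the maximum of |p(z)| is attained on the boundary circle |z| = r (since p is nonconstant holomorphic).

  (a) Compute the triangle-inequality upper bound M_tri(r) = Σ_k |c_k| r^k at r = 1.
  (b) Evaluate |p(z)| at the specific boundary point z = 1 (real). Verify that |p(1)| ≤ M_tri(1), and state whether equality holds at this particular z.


Coefficients: c_0 = -1, c_1 = 2, c_2 = 1. Radius r = 1.
Part (a). Triangle bound: M_tri(r) = Σ_k |c_k| r^k
  = |-1|·1^0 + |2|·1^1 + |1|·1^2
  = 1 + 2 + 1 = 4.
This bounds M(r) := max_{|z|=r} |p(z)| from above; equality holds iff all terms c_k z^k can be made to align in phase at a single z on |z|=r.
Part (b). At z = 1 (real, on the circle |z| = r):
  p(1) = (-1)·1^0 + (2)·1^1 + (1)·1^2 = 2.
  |p(1)| = 2.
Check: |p(1)| = 2 ≤ 4 = M_tri(1). ✓ Equality does not hold at z = 1 (the coefficients have mixed signs, so the terms do not all align in phase there).

M_tri(1) = 4; |p(1)| = 2; equality at z=1: no.


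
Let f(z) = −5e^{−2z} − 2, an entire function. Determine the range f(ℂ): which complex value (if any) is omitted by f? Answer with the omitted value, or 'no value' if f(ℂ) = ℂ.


Little Picard bounds the complement of f(ℂ) to at most one point.
e^{−2z} is never zero on ℂ, so -5·e^{−2z} takes every value in ℂ ∖ {0}. Adding -2 shifts the range to ℂ ∖ {-2}. Thus f omits exactly the value -2.

Omitted value: -2.


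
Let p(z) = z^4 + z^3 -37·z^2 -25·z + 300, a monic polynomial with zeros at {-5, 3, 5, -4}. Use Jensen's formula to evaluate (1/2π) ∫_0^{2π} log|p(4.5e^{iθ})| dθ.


Zeros: -5, -4, 3, 5; r = 4.5.
Inside |z| < r: -4, 3. Outside (|z| ≥ r): -5, 5.
p(0) = 300, so log|p(0)| = log(300) = 5.7038.
Apply Jensen: I(r) = log|p(0)| + Σ_k log(r/|z_k|), summed over zeros inside |z| < r.
  log(r/|z_k|) for z_k = 3: log(4.5/3) = 0.4055
  log(r/|z_k|) for z_k = -4: log(4.5/4) = 0.1178
  Outside zeros (-5, 5) contribute nothing to the Jensen sum.
Sum over inside zeros: 0.5232.
I(r) = log|p(0)| + (inside sum) = 5.7038 + 0.5232 = 6.2270.
Note: since some zeros are outside |z| ≤ r, the simplified n·log(r) form does NOT apply — only the inside zeros contribute.

I(r) ≈ 6.2270.


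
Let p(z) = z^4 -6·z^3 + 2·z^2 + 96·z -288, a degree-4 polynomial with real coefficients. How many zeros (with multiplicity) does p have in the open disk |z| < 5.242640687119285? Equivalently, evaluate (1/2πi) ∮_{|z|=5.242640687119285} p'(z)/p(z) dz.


The zeros of p are: (3 + 3i), (3 - 3i), -4, 4.
Their magnitudes are: 4.243, 4.243, 4, 4.
Zeros with |z| < R = 5.242640687119285: (3 + 3i), (3 - 3i), -4, 4.
Count = 4.
By the argument principle, (1/2πi) ∮_{|z|=R} p'(z)/p(z) dz equals exactly this count.

Number of zeros inside |z| < 5.242640687119285: 4.


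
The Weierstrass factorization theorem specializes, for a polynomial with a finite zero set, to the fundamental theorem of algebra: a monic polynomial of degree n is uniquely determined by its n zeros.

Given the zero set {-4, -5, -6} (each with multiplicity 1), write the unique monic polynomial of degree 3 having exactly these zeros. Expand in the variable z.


The polynomial is p(z) = ∏_{α ∈ S} (z − α), where S = {-4, -5, -6}.
Expanding the product yields: p(z) = z^3 + 15·z^2 + 74·z + 120.
The resulting polynomial has degree 3 and real coefficients as required.

p(z) = z^3 + 15·z^2 + 74·z + 120.


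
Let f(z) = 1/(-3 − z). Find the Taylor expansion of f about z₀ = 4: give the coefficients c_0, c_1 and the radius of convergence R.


Let w = z − z₀, so z = z₀ + w.
Then -3 − z = -3 − (z₀ + w) = (-3 − z₀) − w = -7 − w.
f(z) = 1/(-7 − w) = (1/(-7)) · 1/(1 − w/(-7)) = Σ_{n≥0} w^n / (-7)^(n+1).
So c_n = 1/(-7)^(n+1):
  c_0 = 1/(-7)^1 = -1/7.
  c_1 = 1/(-7)^2 = 1/49.
The series is valid for |w/d| < 1, i.e. |z − z₀| < |d|.
Radius of convergence: R = |-3 − z₀| = |-7| = 7 (distance from z₀ to the singularity z = -3).

c_0 = -1/7, c_1 = 1/49; R = 7.


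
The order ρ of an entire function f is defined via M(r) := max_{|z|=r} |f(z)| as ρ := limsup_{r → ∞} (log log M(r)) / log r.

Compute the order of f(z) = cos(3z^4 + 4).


Write cos(w) = (e^{iw} ± e^{−iw})/(2 or 2i), so |cos(w)| ≤ e^{|w|}. With w = 3z^4 + 4, |w| ≤ 3r^4 + 4 on |z|=r, giving M(r) ≤ e^{3r^4 + 4} and ρ ≤ 4. For the lower bound, choose z on |z|=r with 3z^4 purely imaginary of modulus 3r^4; then |cos(3z^4 + 4)| grows like e^{3r^4}/2, so ρ ≥ 4. Hence ρ = 4.
Therefore ρ = 4.

Order ρ = 4.


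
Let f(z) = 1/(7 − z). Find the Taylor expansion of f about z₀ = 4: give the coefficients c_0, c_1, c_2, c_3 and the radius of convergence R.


Let w = z − z₀, so z = z₀ + w.
Then 7 − z = 7 − (z₀ + w) = (7 − z₀) − w = 3 − w.
f(z) = 1/(3 − w) = (1/(3)) · 1/(1 − w/(3)) = Σ_{n≥0} w^n / (3)^(n+1).
So c_n = 1/(3)^(n+1):
  c_0 = 1/(3)^1 = 1/3.
  c_1 = 1/(3)^2 = 1/9.
  c_2 = 1/(3)^3 = 1/27.
  c_3 = 1/(3)^4 = 1/81.
The series is valid for |w/d| < 1, i.e. |z − z₀| < |d|.
Radius of convergence: R = |7 − z₀| = |3| = 3 (distance from z₀ to the singularity z = 7).

c_0 = 1/3, c_1 = 1/9, c_2 = 1/27, c_3 = 1/81; R = 3.


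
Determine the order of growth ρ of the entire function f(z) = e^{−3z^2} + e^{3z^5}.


Each summand is entire of order 2 and 5 respectively (as in the single-exponential case). The order of a sum is at most the max of the orders, so ρ ≤ 5. For the lower bound: on |z|=r choose arg z so that 3z^5 is real positive; then |e^{3z^5}| = e^{3r^5} while |e^{-3z^2}| ≤ e^{3r^2} = o(e^{3r^5}). So |f| ≥ e^{3r^5}(1 − o(1)) and ρ ≥ 5. Hence ρ = max(2, 5) = 5.
Therefore ρ = 5.

Order ρ = 5.


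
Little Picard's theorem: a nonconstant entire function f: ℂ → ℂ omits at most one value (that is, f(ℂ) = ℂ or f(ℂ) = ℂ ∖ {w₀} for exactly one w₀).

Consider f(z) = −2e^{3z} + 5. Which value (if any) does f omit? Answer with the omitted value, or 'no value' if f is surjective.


Little Picard bounds the complement of f(ℂ) to at most one point.
e^{3z} is never zero on ℂ, so -2·e^{3z} takes every value in ℂ ∖ {0}. Adding 5 shifts the range to ℂ ∖ {5}. Thus f omits exactly the value 5.

Omitted value: 5.


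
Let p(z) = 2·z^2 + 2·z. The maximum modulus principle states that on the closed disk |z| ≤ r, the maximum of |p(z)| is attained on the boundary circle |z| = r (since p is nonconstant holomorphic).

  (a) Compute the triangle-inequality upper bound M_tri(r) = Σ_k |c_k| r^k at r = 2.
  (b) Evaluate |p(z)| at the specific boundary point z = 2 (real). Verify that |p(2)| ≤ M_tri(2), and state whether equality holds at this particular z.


Coefficients: c_0 = 0, c_1 = 2, c_2 = 2. Radius r = 2.
Part (a). Triangle bound: M_tri(r) = Σ_k |c_k| r^k
  = |0|·2^0 + |2|·2^1 + |2|·2^2
  = 0 + 4 + 8 = 12.
This bounds M(r) := max_{|z|=r} |p(z)| from above; equality holds iff all terms c_k z^k can be made to align in phase at a single z on |z|=r.
Part (b). At z = 2 (real, on the circle |z| = r):
  p(2) = (0)·2^0 + (2)·2^1 + (2)·2^2 = 12.
  |p(2)| = 12.
Since all nonzero coefficients share the same sign, |p(2)| = 12 = M_tri(2); the triangle bound is attained at z = 2, so in fact M(r) = 12.

M_tri(2) = 12; |p(2)| = 12; equality at z=2: yes.


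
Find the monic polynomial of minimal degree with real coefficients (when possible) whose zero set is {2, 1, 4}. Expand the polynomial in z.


The polynomial is p(z) = ∏_{α ∈ S} (z − α), where S = {2, 1, 4}.
Expanding the product yields: p(z) = z^3 -7·z^2 + 14·z -8.
The resulting polynomial has degree 3 and real coefficients as required.

p(z) = z^3 -7·z^2 + 14·z -8.


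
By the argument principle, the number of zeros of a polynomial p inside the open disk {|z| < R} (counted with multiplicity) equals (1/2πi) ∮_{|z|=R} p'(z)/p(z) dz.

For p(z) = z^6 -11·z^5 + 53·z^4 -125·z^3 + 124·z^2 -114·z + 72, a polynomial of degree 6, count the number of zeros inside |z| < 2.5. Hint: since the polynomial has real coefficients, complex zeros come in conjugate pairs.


The zeros of p are: (0 + 1i), (0 - 1i), 1, (3 + 3i), (3 - 3i), 4.
Their magnitudes are: 1, 1, 1, 4.243, 4.243, 4.
Zeros with |z| < R = 2.5: (0 + 1i), (0 - 1i), 1.
Count = 3.
By the argument principle, (1/2πi) ∮_{|z|=R} p'(z)/p(z) dz equals exactly this count.

Number of zeros inside |z| < 2.5: 3.


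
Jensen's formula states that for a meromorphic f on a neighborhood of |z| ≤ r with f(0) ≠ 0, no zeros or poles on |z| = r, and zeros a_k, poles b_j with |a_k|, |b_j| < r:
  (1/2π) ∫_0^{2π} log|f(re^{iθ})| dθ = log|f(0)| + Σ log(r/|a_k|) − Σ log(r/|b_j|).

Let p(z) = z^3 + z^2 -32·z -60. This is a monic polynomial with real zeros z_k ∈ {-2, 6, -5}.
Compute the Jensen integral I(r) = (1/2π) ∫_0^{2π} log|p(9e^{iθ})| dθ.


Zeros: -5, -2, 6; r = 9.
Inside |z| < r: -5, -2, 6. Outside (|z| ≥ r): ∅.
p(0) = -60, so log|p(0)| = log(60) = 4.0943.
Apply Jensen: I(r) = log|p(0)| + Σ_k log(r/|z_k|), summed over zeros inside |z| < r.
  log(r/|z_k|) for z_k = -2: log(9/2) = 1.5041
  log(r/|z_k|) for z_k = 6: log(9/6) = 0.4055
  log(r/|z_k|) for z_k = -5: log(9/5) = 0.5878
Sum over inside zeros: 2.4973.
I(r) = log|p(0)| + (inside sum) = 4.0943 + 2.4973 = 6.5917.
Closed form (all zeros inside, monic): I(r) = n·log(r) = 3·log(9) = 6.5917. ✓

I(r) ≈ 6.5917.


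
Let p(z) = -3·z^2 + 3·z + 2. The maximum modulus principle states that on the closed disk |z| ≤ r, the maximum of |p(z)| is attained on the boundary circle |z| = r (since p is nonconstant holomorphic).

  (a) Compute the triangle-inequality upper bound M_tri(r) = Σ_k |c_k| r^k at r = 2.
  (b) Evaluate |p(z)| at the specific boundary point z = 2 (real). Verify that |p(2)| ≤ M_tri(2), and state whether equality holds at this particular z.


Coefficients: c_0 = 2, c_1 = 3, c_2 = -3. Radius r = 2.
Part (a). Triangle bound: M_tri(r) = Σ_k |c_k| r^k
  = |2|·2^0 + |3|·2^1 + |-3|·2^2
  = 2 + 6 + 12 = 20.
This bounds M(r) := max_{|z|=r} |p(z)| from above; equality holds iff all terms c_k z^k can be made to align in phase at a single z on |z|=r.
Part (b). At z = 2 (real, on the circle |z| = r):
  p(2) = (2)·2^0 + (3)·2^1 + (-3)·2^2 = -4.
  |p(2)| = 4.
Check: |p(2)| = 4 ≤ 20 = M_tri(2). ✓ Equality does not hold at z = 2 (the coefficients have mixed signs, so the terms do not all align in phase there).

M_tri(2) = 20; |p(2)| = 4; equality at z=2: no.


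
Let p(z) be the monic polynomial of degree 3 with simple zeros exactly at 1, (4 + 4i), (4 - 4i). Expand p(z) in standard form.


The polynomial is p(z) = ∏_{α ∈ S} (z − α), where S = {1, (4 + 4i), (4 - 4i)}.
Expanding the product yields: p(z) = z^3 -9·z^2 + 40·z -32.
Note conjugate pairs combine to real quadratics: (z − (4+4i))(z − (4−4i)) = z² − 8z + 32.
The resulting polynomial has degree 3 and real coefficients as required.

p(z) = z^3 -9·z^2 + 40·z -32.


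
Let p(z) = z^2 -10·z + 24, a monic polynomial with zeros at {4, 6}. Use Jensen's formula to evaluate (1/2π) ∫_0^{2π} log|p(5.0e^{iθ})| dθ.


Zeros: 4, 6; r = 5.0.
Inside |z| < r: 4. Outside (|z| ≥ r): 6.
p(0) = 24, so log|p(0)| = log(24) = 3.1781.
Apply Jensen: I(r) = log|p(0)| + Σ_k log(r/|z_k|), summed over zeros inside |z| < r.
  log(r/|z_k|) for z_k = 4: log(5.0/4) = 0.2231
  Outside zeros (6) contribute nothing to the Jensen sum.
Sum over inside zeros: 0.2231.
I(r) = log|p(0)| + (inside sum) = 3.1781 + 0.2231 = 3.4012.
Note: since some zeros are outside |z| ≤ r, the simplified n·log(r) form does NOT apply — only the inside zeros contribute.

I(r) ≈ 3.4012.


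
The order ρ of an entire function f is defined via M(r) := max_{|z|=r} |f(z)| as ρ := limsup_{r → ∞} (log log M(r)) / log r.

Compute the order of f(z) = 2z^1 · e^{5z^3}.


M(r) = max_{|z|=r} |2|·|z|^1·|e^{5z^3}| = 2·r^1 · e^{5r^3} (the factors attain their maxima compatibly on |z|=r). Then log M(r) = log 2 + 1·log r + 5r^3, dominated by the last term, so log log M(r) ~ 3·log r. The polynomial factor 2z^1 contributes only a log r term and does not affect the order. ρ = 3.
Therefore ρ = 3.

Order ρ = 3.


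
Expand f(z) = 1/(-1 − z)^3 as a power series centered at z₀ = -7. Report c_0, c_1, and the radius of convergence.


Let w = z − z₀, so z = z₀ + w.
Then -1 − z = -1 − (z₀ + w) = (-1 − z₀) − w = 6 − w.
f(z) = 1/(6 − w)^3 = (1/(6)^3) · (1 − w/(6))^{−3}.
By the binomial series (1−u)^{−3} = Σ_{n≥0} C(n+2, 2) u^n for |u|<1, with u = w/(6):
  c_n = C(n+2, 2) / (6)^(n+3).
  c_0 = 1/(6)^3 = 1/216.
  c_1 = 3/(6)^4 = 1/432.
The series is valid for |w/d| < 1, i.e. |z − z₀| < |d|.
Radius of convergence: R = |-1 − z₀| = |6| = 6 (distance from z₀ to the singularity z = -1).

c_0 = 1/216, c_1 = 1/432; R = 6.


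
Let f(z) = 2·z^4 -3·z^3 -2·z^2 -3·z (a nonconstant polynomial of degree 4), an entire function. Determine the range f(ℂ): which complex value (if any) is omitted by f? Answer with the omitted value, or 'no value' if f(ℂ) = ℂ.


Little Picard bounds the complement of f(ℂ) to at most one point.
For every w ∈ ℂ, the equation p(z) − w = 0 is a nonconstant polynomial in z and hence has at least one root by the fundamental theorem of algebra. So p is surjective onto ℂ, omitting no value.

Omitted value: no value.


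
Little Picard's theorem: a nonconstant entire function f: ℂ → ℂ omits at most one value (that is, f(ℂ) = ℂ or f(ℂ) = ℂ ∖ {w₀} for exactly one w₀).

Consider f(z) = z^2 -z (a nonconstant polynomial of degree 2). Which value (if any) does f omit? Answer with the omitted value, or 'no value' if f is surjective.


Little Picard bounds the complement of f(ℂ) to at most one point.
For every w ∈ ℂ, the equation p(z) − w = 0 is a nonconstant polynomial in z and hence has at least one root by the fundamental theorem of algebra. So p is surjective onto ℂ, omitting no value.

Omitted value: no value.


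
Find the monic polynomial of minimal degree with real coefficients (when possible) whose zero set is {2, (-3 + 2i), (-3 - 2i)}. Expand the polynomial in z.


The polynomial is p(z) = ∏_{α ∈ S} (z − α), where S = {2, (-3 + 2i), (-3 - 2i)}.
Expanding the product yields: p(z) = z^3 + 4·z^2 + z -26.
Note conjugate pairs combine to real quadratics: (z − (-3+2i))(z − (-3−2i)) = z² + 6z + 13.
The resulting polynomial has degree 3 and real coefficients as required.

p(z) = z^3 + 4·z^2 + z -26.


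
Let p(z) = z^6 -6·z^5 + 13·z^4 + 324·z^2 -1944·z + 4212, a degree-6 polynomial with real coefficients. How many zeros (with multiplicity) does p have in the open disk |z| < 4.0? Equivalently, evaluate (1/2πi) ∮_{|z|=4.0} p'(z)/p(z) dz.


The zeros of p are: (-3 + 3i), (-3 - 3i), (3 + 3i), (3 - 3i), (3 + 2i), (3 - 2i).
Their magnitudes are: 4.243, 4.243, 4.243, 4.243, 3.606, 3.606.
Zeros with |z| < R = 4.0: (3 + 2i), (3 - 2i).
Count = 2.
By the argument principle, (1/2πi) ∮_{|z|=R} p'(z)/p(z) dz equals exactly this count.

Number of zeros inside |z| < 4.0: 2.


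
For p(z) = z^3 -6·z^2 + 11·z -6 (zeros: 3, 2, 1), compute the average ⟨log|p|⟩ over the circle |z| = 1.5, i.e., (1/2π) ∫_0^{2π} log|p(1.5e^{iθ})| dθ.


Zeros: 1, 2, 3; r = 1.5.
Inside |z| < r: 1. Outside (|z| ≥ r): 2, 3.
p(0) = -6, so log|p(0)| = log(6) = 1.7918.
Apply Jensen: I(r) = log|p(0)| + Σ_k log(r/|z_k|), summed over zeros inside |z| < r.
  log(r/|z_k|) for z_k = 1: log(1.5/1) = 0.4055
  Outside zeros (2, 3) contribute nothing to the Jensen sum.
Sum over inside zeros: 0.4055.
I(r) = log|p(0)| + (inside sum) = 1.7918 + 0.4055 = 2.1972.
Note: since some zeros are outside |z| ≤ r, the simplified n·log(r) form does NOT apply — only the inside zeros contribute.

I(r) ≈ 2.1972.


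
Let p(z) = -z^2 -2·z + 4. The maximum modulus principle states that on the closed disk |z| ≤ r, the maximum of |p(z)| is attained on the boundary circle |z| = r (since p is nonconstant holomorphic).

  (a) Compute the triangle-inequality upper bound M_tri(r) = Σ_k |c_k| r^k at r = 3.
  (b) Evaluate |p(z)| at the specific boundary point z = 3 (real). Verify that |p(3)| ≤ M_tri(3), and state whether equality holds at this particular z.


Coefficients: c_0 = 4, c_1 = -2, c_2 = -1. Radius r = 3.
Part (a). Triangle bound: M_tri(r) = Σ_k |c_k| r^k
  = |4|·3^0 + |-2|·3^1 + |-1|·3^2
  = 4 + 6 + 9 = 19.
This bounds M(r) := max_{|z|=r} |p(z)| from above; equality holds iff all terms c_k z^k can be made to align in phase at a single z on |z|=r.
Part (b). At z = 3 (real, on the circle |z| = r):
  p(3) = (4)·3^0 + (-2)·3^1 + (-1)·3^2 = -11.
  |p(3)| = 11.
Check: |p(3)| = 11 ≤ 19 = M_tri(3). ✓ Equality does not hold at z = 3 (the coefficients have mixed signs, so the terms do not all align in phase there).

M_tri(3) = 19; |p(3)| = 11; equality at z=3: no.


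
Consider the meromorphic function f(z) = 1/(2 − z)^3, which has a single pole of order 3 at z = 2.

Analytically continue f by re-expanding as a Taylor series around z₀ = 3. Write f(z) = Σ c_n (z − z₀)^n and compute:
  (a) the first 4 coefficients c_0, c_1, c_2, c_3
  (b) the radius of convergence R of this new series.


Let w = z − z₀, so z = z₀ + w.
Then 2 − z = 2 − (z₀ + w) = (2 − z₀) − w = -1 − w.
f(z) = 1/(-1 − w)^3 = (1/(-1)^3) · (1 − w/(-1))^{−3}.
By the binomial series (1−u)^{−3} = Σ_{n≥0} C(n+2, 2) u^n for |u|<1, with u = w/(-1):
  c_n = C(n+2, 2) / (-1)^(n+3).
  c_0 = 1/(-1)^3 = -1.
  c_1 = 3/(-1)^4 = 3.
  c_2 = 6/(-1)^5 = -6.
  c_3 = 10/(-1)^6 = 10.
The series is valid for |w/d| < 1, i.e. |z − z₀| < |d|.
Radius of convergence: R = |2 − z₀| = |-1| = 1 (distance from z₀ to the singularity z = 2).

c_0 = -1, c_1 = 3, c_2 = -6, c_3 = 10; R = 1.


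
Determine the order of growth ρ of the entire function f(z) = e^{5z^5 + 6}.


|e^{5z^5 + 6}| = e^{Re(5·z^5) + 6} ≤ e^{5|z|^5 + 6} = e^{5r^5 + 6} on |z| = r, so ρ ≤ 5. Choosing z on |z|=r so that 5·z^5 is real positive (always possible by picking arg z appropriately) gives |f(z)| = e^{5r^5 + 6}, matching the bound. The additive constant 6 does not affect log log M(r) ~ 5·log r. Hence ρ = 5.
Therefore ρ = 5.

Order ρ = 5.


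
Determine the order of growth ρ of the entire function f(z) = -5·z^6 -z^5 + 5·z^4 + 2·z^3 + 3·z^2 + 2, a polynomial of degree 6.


|f(z)| ≤ Σ|c_k|·r^k = O(r^6) as r → ∞. Polynomial growth is O(e^{r^ε}) for every ε > 0 (since r^6/e^{r^ε} → 0), so ρ ≤ ε for all ε > 0, i.e. ρ = 0. Every nonconstant polynomial has order 0.
Therefore ρ = 0.

Order ρ = 0.


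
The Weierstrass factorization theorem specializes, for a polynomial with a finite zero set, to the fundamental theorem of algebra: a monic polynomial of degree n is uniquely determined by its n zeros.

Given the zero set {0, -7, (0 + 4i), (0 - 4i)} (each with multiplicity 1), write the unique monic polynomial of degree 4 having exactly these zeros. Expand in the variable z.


The polynomial is p(z) = ∏_{α ∈ S} (z − α), where S = {0, -7, (0 + 4i), (0 - 4i)}.
Expanding the product yields: p(z) = z^4 + 7·z^3 + 16·z^2 + 112·z.
Note conjugate pairs combine to real quadratics: (z − (0+4i))(z − (0−4i)) = z² + 16.
The resulting polynomial has degree 4 and real coefficients as required.

p(z) = z^4 + 7·z^3 + 16·z^2 + 112·z.


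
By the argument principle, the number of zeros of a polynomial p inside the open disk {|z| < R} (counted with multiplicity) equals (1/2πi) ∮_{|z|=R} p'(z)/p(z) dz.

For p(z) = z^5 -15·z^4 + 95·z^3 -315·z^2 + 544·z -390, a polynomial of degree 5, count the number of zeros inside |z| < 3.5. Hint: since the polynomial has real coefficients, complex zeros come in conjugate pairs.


The zeros of p are: (3 + 1i), (3 - 1i), (3 + 2i), (3 - 2i), 3.
Their magnitudes are: 3.162, 3.162, 3.606, 3.606, 3.
Zeros with |z| < R = 3.5: (3 + 1i), (3 - 1i), 3.
Count = 3.
By the argument principle, (1/2πi) ∮_{|z|=R} p'(z)/p(z) dz equals exactly this count.

Number of zeros inside |z| < 3.5: 3.
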